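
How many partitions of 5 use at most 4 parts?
By conjugation, equals partitions of 5 into parts ≤ 4. Let r_j(i) = number of partitions of i into parts ≤ j, for i = 0..5. r_1(i) = 1 for all i; r_j(i) = r_{j-1}(i) + r_j(i-j). Rows j = 2..4: ≤2: 1 1 2 2 3 3; ≤3: 1 1 2 3 4 5; ≤4: 1 1 2 3 5 6. r_4(5) = 6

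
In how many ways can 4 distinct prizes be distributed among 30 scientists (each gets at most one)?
P(30,4) = 30!/(30-4)! = 657720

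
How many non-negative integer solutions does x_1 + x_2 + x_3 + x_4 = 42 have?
C(42+4-1, 4-1) = C(45, 3) = 14190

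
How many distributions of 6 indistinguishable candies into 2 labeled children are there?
C(6+2-1, 2-1) = C(7, 1) = 7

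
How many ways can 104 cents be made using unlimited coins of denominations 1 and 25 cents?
Coefficient of x^104 in 1/(1-x^1) · 1/(1-x^25). Use j coins of 25 for j = 0..⌊104/25⌋ = 4, the rest in 1s: 4 + 1 = 5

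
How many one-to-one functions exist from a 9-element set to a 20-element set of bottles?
P(20,9) = 20!/(20-9)! = 60949324800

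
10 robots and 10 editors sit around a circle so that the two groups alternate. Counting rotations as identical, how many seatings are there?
Fix one of the robots: (10-1)! ways for the remaining robots, × 10! ways for the editors = 362880 × 3628800 = 1316818944000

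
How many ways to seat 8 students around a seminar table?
Circular: fix one position, arrange the rest. (8-1)! = 5040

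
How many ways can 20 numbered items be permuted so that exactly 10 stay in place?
Choose the 10 fixed points C(20,10) = 184756, derange the rest: !10 = Σ_{j=0}^{10} (-1)^j·10!/j! = 3628800 - 3628800 + 1814400 - 604800 + 151200 - 30240 + 5040 - 720 + 90 - 10 + 1 = 1334961. Product = 184756 × 1334961 = 246642054516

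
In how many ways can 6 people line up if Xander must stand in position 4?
Fix one position: (6-1)! = 120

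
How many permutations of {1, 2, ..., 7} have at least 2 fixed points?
Exactly j fixed points: C(7,j)·!(7-j); sum over j ≥ 2 (derangement numbers via !m = (m-1)·(!(m-1) + !(m-2)): !0..!5 = 1, 0, 1, 2, 9, 44). Σ_{j=2}^{7} C(7,j)·!(7-j) = C(7,2)·!5 + C(7,3)·!4 + C(7,4)·!3 + C(7,5)·!2 + C(7,6)·!1 + C(7,7)·!0 = 21·44 + 35·9 + 35·2 + 21·1 + 7·0 + 1·1 = 1331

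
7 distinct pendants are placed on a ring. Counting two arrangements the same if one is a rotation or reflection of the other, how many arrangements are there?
(7-1)!/2 = 720/2 = 360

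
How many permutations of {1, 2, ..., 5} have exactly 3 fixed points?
Choose the 3 fixed points C(5,3) = 10, derange the rest: !2 = Σ_{j=0}^{2} (-1)^j·2!/j! = 2 - 2 + 1 = 1. Product = 10 × 1 = 10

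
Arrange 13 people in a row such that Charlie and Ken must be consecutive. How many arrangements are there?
Treat the 2 as one block: (13-2+1)! × 2! = 479001600 × 2 = 958003200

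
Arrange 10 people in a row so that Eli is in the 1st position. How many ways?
Fix one position: (10-1)! = 362880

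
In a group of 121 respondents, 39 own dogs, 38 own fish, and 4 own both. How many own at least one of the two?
|A∪B| = |A| + |B| - |A∩B| = 39 + 38 - 4 = 73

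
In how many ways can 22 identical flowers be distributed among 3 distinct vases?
C(22+3-1, 3-1) = C(24, 2) = 276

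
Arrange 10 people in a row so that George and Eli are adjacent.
Treat as block: (10-1)! × 2! = 362880 × 2 = 725760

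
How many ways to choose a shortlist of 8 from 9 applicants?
C(9,8) = 9!/(8!×1!) = 9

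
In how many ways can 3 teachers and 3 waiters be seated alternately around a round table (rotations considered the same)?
Fix one of the teachers: (3-1)! ways for the remaining teachers, × 3! ways for the waiters = 2 × 6 = 12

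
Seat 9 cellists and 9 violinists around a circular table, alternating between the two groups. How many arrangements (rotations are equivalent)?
Fix one of the cellists: (9-1)! ways for the remaining cellists, × 9! ways for the violinists = 40320 × 362880 = 14631321600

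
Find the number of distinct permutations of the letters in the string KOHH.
4! / (1! × 2! × 1!) = 12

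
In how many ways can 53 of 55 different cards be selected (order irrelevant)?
C(55,53) = 55!/(53!×2!) = 1485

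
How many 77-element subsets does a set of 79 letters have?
C(79,77) = 79!/(77!×2!) = 3081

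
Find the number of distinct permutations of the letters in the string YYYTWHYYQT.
10! / (5! × 1! × 1! × 1! × 2!) = 15120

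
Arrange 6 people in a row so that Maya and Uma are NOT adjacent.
Total - adjacent = 6! - (6-1)!×2 = 720 - 240 = 480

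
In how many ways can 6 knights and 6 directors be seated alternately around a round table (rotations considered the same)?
Fix one of the knights: (6-1)! ways for the remaining knights, × 6! ways for the directors = 120 × 720 = 86400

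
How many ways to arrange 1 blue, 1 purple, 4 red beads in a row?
6! / (1! × 1! × 4!) = 30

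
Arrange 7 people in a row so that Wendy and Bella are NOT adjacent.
Total - adjacent = 7! - (7-1)!×2 = 5040 - 1440 = 3600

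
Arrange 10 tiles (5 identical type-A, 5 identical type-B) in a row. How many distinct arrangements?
10! / (5! × 5!) = 252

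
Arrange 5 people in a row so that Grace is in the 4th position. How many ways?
Fix one position: (5-1)! = 24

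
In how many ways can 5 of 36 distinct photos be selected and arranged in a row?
P(36,5) = 36!/(36-5)! = 45239040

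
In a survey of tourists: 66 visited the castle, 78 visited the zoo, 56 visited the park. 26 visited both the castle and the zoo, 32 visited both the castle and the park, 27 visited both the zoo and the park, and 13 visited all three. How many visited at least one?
|A∪B∪C| = 66+78+56-26-32-27+13 = 128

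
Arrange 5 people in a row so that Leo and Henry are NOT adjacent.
Total - adjacent = 5! - (5-1)!×2 = 120 - 48 = 72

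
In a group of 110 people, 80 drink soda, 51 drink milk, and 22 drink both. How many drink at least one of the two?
|A∪B| = |A| + |B| - |A∩B| = 80 + 51 - 22 = 109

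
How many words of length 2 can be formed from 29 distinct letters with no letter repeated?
P(29,2) = 29!/(29-2)! = 812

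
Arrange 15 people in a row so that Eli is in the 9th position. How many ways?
Fix one position: (15-1)! = 87178291200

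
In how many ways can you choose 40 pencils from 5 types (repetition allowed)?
C(40+5-1, 5-1) = C(44, 4) = 135751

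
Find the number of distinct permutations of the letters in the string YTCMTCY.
7! / (1! × 2! × 2! × 2!) = 630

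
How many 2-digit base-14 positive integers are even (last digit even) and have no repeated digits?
Last∈{0,2,4,6,8,10,12}. Last=0: 13. Last nonzero: 6×12×P(12,0) = 72. Total = 85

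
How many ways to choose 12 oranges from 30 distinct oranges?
C(30,12) = 30!/(12!×18!) = 86493225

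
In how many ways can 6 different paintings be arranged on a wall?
6! = 720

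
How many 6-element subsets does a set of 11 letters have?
C(11,6) = 11!/(6!×5!) = 462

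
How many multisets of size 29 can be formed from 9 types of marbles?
C(29+9-1, 9-1) = C(37, 8) = 38608020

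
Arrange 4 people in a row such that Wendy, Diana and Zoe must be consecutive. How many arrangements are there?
Treat the 3 as one block: (4-3+1)! × 3! = 2 × 6 = 12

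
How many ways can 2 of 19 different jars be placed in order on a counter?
P(19,2) = 19!/(19-2)! = 342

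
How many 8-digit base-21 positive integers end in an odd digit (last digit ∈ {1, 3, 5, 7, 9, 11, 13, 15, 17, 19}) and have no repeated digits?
Last∈{1,3,5,7,9,11,13,15,17,19}. Last=0: 0. Last nonzero: 10×19×P(19,6) = 3711657600. Total = 3711657600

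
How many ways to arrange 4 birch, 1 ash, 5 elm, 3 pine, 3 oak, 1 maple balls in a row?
17! / (4! × 1! × 5! × 3! × 3! × 1!) = 3430627200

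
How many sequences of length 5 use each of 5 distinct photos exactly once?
5! = 120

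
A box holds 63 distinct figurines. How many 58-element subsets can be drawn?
C(63,58) = 63!/(58!×5!) = 7028847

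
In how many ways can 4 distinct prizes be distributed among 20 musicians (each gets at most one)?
P(20,4) = 20!/(20-4)! = 116280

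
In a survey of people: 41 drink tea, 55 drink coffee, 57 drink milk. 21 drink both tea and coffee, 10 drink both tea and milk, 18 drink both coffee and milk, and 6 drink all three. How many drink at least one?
|A∪B∪C| = 41+55+57-21-10-18+6 = 110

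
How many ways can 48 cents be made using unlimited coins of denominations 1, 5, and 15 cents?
Coefficient of x^48 in 1/(1-x^1) · 1/(1-x^5) · 1/(1-x^15). Case on j = number of 15-cent coins (j = 0..3); remainder r = 48 - 15j is made from {1,5} in ⌊r/5⌋+1 ways. r = 48, 33, 18, 3 → 10 + 7 + 4 + 1 = 22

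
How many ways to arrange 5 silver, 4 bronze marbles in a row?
9! / (5! × 4!) = 126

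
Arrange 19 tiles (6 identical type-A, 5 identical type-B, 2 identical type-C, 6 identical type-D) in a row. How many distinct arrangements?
19! / (6! × 5! × 2! × 6!) = 977728752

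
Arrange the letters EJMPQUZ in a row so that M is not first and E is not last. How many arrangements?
By inclusion-exclusion: 7! - 2×(7-1)! + (7-2)! = 5040 - 1440 + 120 = 3720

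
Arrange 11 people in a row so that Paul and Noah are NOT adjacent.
Total - adjacent = 11! - (11-1)!×2 = 39916800 - 7257600 = 32659200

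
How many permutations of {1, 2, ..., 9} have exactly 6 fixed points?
Choose the 6 fixed points C(9,6) = 84, derange the rest: !3 = Σ_{j=0}^{3} (-1)^j·3!/j! = 6 - 6 + 3 - 1 = 2. Product = 84 × 2 = 168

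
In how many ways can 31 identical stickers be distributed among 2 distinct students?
C(31+2-1, 2-1) = C(32, 1) = 32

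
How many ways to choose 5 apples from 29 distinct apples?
C(29,5) = 29!/(5!×24!) = 118755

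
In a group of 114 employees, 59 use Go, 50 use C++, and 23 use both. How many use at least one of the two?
|A∪B| = |A| + |B| - |A∩B| = 59 + 50 - 23 = 86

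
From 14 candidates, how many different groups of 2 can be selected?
C(14,2) = 14!/(2!×12!) = 91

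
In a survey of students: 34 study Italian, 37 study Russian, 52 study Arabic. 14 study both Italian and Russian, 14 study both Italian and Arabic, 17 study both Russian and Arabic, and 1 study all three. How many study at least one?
|A∪B∪C| = 34+37+52-14-14-17+1 = 79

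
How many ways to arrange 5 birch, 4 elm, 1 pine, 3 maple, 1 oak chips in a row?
14! / (5! × 4! × 1! × 3! × 1!) = 5045040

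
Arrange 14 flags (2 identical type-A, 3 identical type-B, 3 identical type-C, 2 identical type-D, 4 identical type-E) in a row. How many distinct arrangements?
14! / (2! × 3! × 3! × 2! × 4!) = 25225200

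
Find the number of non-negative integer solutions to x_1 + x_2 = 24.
C(24+2-1, 2-1) = C(25, 1) = 25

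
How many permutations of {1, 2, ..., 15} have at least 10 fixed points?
Exactly j fixed points: C(15,j)·!(15-j); sum over j ≥ 10 (derangement numbers via !m = (m-1)·(!(m-1) + !(m-2)): !0..!5 = 1, 0, 1, 2, 9, 44). Σ_{j=10}^{15} C(15,j)·!(15-j) = C(15,10)·!5 + C(15,11)·!4 + C(15,12)·!3 + C(15,13)·!2 + C(15,14)·!1 + C(15,15)·!0 = 3003·44 + 1365·9 + 455·2 + 105·1 + 15·0 + 1·1 = 145433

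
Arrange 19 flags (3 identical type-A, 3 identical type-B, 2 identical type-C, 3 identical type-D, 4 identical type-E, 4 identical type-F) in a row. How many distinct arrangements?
19! / (3! × 3! × 2! × 3! × 4! × 4!) = 488864376000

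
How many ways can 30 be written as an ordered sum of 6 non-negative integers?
C(30+6-1, 6-1) = C(35, 5) = 324632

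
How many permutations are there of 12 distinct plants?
12! = 479001600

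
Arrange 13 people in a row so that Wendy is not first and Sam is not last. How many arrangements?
By inclusion-exclusion: 13! - 2×(13-1)! + (13-2)! = 6227020800 - 958003200 + 39916800 = 5308934400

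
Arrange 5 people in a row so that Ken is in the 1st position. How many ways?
Fix one position: (5-1)! = 24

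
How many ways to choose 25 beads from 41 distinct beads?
C(41,25) = 41!/(25!×16!) = 103077446706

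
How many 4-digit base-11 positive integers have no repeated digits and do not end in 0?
Last digit: 10 nonzero choices. First digit: 9 (nonzero, ≠last). Middle 2: P(9,2) = 72. Total = 6480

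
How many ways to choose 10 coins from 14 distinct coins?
C(14,10) = 14!/(10!×4!) = 1001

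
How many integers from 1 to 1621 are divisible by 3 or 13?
⌊1621/3⌋ + ⌊1621/13⌋ - ⌊1621/39⌋ = 540 + 124 - 41 = 623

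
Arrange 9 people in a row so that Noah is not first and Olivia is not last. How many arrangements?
By inclusion-exclusion: 9! - 2×(9-1)! + (9-2)! = 362880 - 80640 + 5040 = 287280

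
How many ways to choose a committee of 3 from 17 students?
C(17,3) = 17!/(3!×14!) = 680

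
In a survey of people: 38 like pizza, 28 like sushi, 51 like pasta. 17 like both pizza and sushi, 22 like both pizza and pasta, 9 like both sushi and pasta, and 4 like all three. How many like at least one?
|A∪B∪C| = 38+28+51-17-22-9+4 = 73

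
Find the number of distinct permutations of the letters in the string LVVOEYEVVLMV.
12! / (2! × 1! × 1! × 2! × 5! × 1!) = 997920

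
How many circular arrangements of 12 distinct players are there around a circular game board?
Circular: fix one position, arrange the rest. (12-1)! = 39916800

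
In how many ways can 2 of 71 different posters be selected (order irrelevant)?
C(71,2) = 71!/(2!×69!) = 2485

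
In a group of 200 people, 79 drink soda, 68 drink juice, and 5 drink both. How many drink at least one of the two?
|A∪B| = |A| + |B| - |A∩B| = 79 + 68 - 5 = 142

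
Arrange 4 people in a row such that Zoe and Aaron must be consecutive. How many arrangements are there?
Treat the 2 as one block: (4-2+1)! × 2! = 6 × 2 = 12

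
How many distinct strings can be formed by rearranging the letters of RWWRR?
5! / (2! × 3!) = 10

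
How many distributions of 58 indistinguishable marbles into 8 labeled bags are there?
C(58+8-1, 8-1) = C(65, 7) = 696190560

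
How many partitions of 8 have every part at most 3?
Let r_j(i) = number of partitions of i into parts ≤ j, for i = 0..8. r_1(i) = 1 for all i; r_j(i) = r_{j-1}(i) + r_j(i-j). Rows j = 2..3: ≤2: 1 1 2 2 3 3 4 4 5; ≤3: 1 1 2 3 4 5 7 8 10. r_3(8) = 10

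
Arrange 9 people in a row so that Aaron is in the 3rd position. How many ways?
Fix one position: (9-1)! = 40320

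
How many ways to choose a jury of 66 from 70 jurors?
C(70,66) = 70!/(66!×4!) = 916895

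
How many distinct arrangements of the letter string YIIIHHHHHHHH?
12! / (3! × 8! × 1!) = 1980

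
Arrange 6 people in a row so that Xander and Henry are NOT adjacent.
Total - adjacent = 6! - (6-1)!×2 = 720 - 240 = 480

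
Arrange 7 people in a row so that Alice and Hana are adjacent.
Treat as block: (7-1)! × 2! = 720 × 2 = 1440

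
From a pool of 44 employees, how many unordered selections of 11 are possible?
C(44,11) = 44!/(11!×33!) = 7669339132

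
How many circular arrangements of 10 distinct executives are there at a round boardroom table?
Circular: fix one position, arrange the rest. (10-1)! = 362880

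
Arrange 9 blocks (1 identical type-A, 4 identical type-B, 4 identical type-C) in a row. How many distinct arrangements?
9! / (1! × 4! × 4!) = 630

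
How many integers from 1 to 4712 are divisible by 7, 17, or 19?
⌊4712/7⌋+⌊4712/17⌋+⌊4712/19⌋ - ⌊4712/119⌋-⌊4712/133⌋-⌊4712/323⌋ + ⌊4712/2261⌋ = 673+277+248 - 39-35-14 + 2 = 1112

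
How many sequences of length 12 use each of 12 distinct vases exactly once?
12! = 479001600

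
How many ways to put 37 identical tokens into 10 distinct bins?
C(37+10-1, 10-1) = C(46, 9) = 1101716330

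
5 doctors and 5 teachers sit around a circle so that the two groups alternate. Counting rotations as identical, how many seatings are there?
Fix one of the doctors: (5-1)! ways for the remaining doctors, × 5! ways for the teachers = 24 × 120 = 2880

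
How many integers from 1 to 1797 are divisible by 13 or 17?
⌊1797/13⌋ + ⌊1797/17⌋ - ⌊1797/221⌋ = 138 + 105 - 8 = 235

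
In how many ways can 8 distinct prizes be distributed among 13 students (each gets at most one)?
P(13,8) = 13!/(13-8)! = 51891840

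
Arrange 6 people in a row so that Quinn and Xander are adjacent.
Treat as block: (6-1)! × 2! = 120 × 2 = 240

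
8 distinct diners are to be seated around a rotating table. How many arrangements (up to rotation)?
Circular: fix one position, arrange the rest. (8-1)! = 5040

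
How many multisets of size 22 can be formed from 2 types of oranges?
C(22+2-1, 2-1) = C(23, 1) = 23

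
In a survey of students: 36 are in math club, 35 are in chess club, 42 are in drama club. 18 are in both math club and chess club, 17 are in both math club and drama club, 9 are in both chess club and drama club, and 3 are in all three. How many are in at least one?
|A∪B∪C| = 36+35+42-18-17-9+3 = 72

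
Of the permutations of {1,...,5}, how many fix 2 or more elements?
Exactly j fixed points: C(5,j)·!(5-j); sum over j ≥ 2 (derangement numbers via !m = (m-1)·(!(m-1) + !(m-2)): !0..!3 = 1, 0, 1, 2). Σ_{j=2}^{5} C(5,j)·!(5-j) = C(5,2)·!3 + C(5,3)·!2 + C(5,4)·!1 + C(5,5)·!0 = 10·2 + 10·1 + 5·0 + 1·1 = 31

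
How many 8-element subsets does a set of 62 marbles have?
C(62,8) = 62!/(8!×54!) = 3381098545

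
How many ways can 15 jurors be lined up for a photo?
15! = 1307674368000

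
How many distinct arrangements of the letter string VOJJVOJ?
7! / (3! × 2! × 2!) = 210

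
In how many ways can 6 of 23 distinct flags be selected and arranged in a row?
P(23,6) = 23!/(23-6)! = 72681840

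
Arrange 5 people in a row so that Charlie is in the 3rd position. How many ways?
Fix one position: (5-1)! = 24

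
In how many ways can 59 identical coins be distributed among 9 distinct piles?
C(59+9-1, 9-1) = C(67, 8) = 6522361560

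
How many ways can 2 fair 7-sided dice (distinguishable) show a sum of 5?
Coefficient of x^5 in (x + x² + ... + x^7)^2. By inclusion-exclusion on dice exceeding 7: Σ_j (-1)^j C(2,j)·C(5-1-7j, 1) = C(2,0)·C(4,1) = 1·4 = 4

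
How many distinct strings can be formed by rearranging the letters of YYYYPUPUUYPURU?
14! / (3! × 1! × 5! × 5!) = 1009008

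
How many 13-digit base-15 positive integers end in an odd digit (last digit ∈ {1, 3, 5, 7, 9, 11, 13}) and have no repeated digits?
Last∈{1,3,5,7,9,11,13}. Last=0: 0. Last nonzero: 7×13×P(13,11) = 283329446400. Total = 283329446400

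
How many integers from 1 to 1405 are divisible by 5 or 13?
⌊1405/5⌋ + ⌊1405/13⌋ - ⌊1405/65⌋ = 281 + 108 - 21 = 368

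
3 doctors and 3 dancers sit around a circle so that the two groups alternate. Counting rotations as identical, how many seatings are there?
Fix one of the doctors: (3-1)! ways for the remaining doctors, × 3! ways for the dancers = 2 × 6 = 12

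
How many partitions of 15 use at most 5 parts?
By conjugation, equals partitions of 15 into parts ≤ 5. Let r_j(i) = number of partitions of i into parts ≤ j, for i = 0..15. r_1(i) = 1 for all i; r_j(i) = r_{j-1}(i) + r_j(i-j). Rows j = 2..5: ≤2: 1 1 2 2 3 3 4 4 5 5 6 6 7 7 8 8; ≤3: 1 1 2 3 4 5 7 8 10 12 14 16 19 21 24 27; ≤4: 1 1 2 3 5 6 9 11 15 18 23 27 34 39 47 54; ≤5: 1 1 2 3 5 7 10 13 18 23 30 37 47 57 70 84. r_5(15) = 84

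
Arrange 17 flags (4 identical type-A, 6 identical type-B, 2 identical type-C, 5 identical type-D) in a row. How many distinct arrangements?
17! / (4! × 6! × 2! × 5!) = 85765680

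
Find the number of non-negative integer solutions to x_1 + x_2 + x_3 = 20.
C(20+3-1, 3-1) = C(22, 2) = 231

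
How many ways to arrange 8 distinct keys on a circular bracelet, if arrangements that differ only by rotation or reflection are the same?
(8-1)!/2 = 5040/2 = 2520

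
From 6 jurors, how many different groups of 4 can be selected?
C(6,4) = 6!/(4!×2!) = 15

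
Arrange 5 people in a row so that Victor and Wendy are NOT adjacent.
Total - adjacent = 5! - (5-1)!×2 = 120 - 48 = 72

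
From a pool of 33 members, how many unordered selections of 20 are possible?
C(33,20) = 33!/(20!×13!) = 573166440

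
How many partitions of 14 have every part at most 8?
Let r_j(i) = number of partitions of i into parts ≤ j, for i = 0..14. r_1(i) = 1 for all i; r_j(i) = r_{j-1}(i) + r_j(i-j). Rows j = 2..8: ≤2: 1 1 2 2 3 3 4 4 5 5 6 6 7 7 8; ≤3: 1 1 2 3 4 5 7 8 10 12 14 16 19 21 24; ≤4: 1 1 2 3 5 6 9 11 15 18 23 27 34 39 47; ≤5: 1 1 2 3 5 7 10 13 18 23 30 37 47 57 70; ≤6: 1 1 2 3 5 7 11 14 20 26 35 44 58 71 90; ≤7: 1 1 2 3 5 7 11 15 21 28 38 49 65 82 105; ≤8: 1 1 2 3 5 7 11 15 22 29 40 52 70 89 116. r_8(14) = 116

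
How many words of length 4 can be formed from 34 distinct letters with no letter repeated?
P(34,4) = 34!/(34-4)! = 1113024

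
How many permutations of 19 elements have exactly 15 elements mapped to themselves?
Choose the 15 fixed points C(19,15) = 3876, derange the rest: !4 = Σ_{j=0}^{4} (-1)^j·4!/j! = 24 - 24 + 12 - 4 + 1 = 9. Product = 3876 × 9 = 34884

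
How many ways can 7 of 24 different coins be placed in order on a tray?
P(24,7) = 24!/(24-7)! = 1744364160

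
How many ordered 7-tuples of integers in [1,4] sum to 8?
Coefficient of x^8 in (x + x² + ... + x^4)^7. By inclusion-exclusion on dice exceeding 4: Σ_j (-1)^j C(7,j)·C(8-1-4j, 6) = C(7,0)·C(7,6) = 1·7 = 7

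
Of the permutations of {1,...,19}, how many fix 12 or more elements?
Exactly j fixed points: C(19,j)·!(19-j); sum over j ≥ 12 (derangement numbers via !m = (m-1)·(!(m-1) + !(m-2)): !0..!7 = 1, 0, 1, 2, 9, 44, 265, 1854). Σ_{j=12}^{19} C(19,j)·!(19-j) = C(19,12)·!7 + C(19,13)·!6 + C(19,14)·!5 + C(19,15)·!4 + C(19,16)·!3 + C(19,17)·!2 + C(19,18)·!1 + C(19,19)·!0 = 50388·1854 + 27132·265 + 11628·44 + 3876·9 + 969·2 + 171·1 + 19·0 + 1·1 = 101157958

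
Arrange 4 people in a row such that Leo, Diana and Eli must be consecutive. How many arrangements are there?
Treat the 3 as one block: (4-3+1)! × 3! = 2 × 6 = 12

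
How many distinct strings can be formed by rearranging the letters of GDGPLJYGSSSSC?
13! / (4! × 1! × 1! × 1! × 1! × 1! × 1! × 3!) = 43243200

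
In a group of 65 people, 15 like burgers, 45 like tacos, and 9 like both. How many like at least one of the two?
|A∪B| = |A| + |B| - |A∩B| = 15 + 45 - 9 = 51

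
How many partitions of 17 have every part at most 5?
Let r_j(i) = number of partitions of i into parts ≤ j, for i = 0..17. r_1(i) = 1 for all i; r_j(i) = r_{j-1}(i) + r_j(i-j). Rows j = 2..5: ≤2: 1 1 2 2 3 3 4 4 5 5 6 6 7 7 8 8 9 9; ≤3: 1 1 2 3 4 5 7 8 10 12 14 16 19 21 24 27 30 33; ≤4: 1 1 2 3 5 6 9 11 15 18 23 27 34 39 47 54 64 72; ≤5: 1 1 2 3 5 7 10 13 18 23 30 37 47 57 70 84 101 119. r_5(17) = 119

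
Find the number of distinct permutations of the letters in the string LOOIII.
6! / (3! × 2! × 1!) = 60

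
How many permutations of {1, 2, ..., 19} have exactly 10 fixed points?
Choose the 10 fixed points C(19,10) = 92378, derange the rest: !9 = Σ_{j=0}^{9} (-1)^j·9!/j! = 362880 - 362880 + 181440 - 60480 + 15120 - 3024 + 504 - 72 + 9 - 1 = 133496. Product = 92378 × 133496 = 12332093488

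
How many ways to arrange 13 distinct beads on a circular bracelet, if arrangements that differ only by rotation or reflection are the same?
(13-1)!/2 = 479001600/2 = 239500800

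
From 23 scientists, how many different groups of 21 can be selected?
C(23,21) = 23!/(21!×2!) = 253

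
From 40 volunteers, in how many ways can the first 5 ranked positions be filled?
P(40,5) = 40!/(40-5)! = 78960960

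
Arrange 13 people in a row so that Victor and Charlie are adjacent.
Treat as block: (13-1)! × 2! = 479001600 × 2 = 958003200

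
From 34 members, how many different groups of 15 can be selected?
C(34,15) = 34!/(15!×19!) = 1855967520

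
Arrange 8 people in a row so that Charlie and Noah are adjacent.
Treat as block: (8-1)! × 2! = 5040 × 2 = 10080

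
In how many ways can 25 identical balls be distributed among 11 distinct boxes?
C(25+11-1, 11-1) = C(35, 10) = 183579396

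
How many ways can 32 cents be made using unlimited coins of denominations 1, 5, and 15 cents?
Coefficient of x^32 in 1/(1-x^1) · 1/(1-x^5) · 1/(1-x^15). Case on j = number of 15-cent coins (j = 0..2); remainder r = 32 - 15j is made from {1,5} in ⌊r/5⌋+1 ways. r = 32, 17, 2 → 7 + 4 + 1 = 12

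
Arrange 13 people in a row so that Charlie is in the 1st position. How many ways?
Fix one position: (13-1)! = 479001600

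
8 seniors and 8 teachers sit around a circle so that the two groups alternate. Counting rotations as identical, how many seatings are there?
Fix one of the seniors: (8-1)! ways for the remaining seniors, × 8! ways for the teachers = 5040 × 40320 = 203212800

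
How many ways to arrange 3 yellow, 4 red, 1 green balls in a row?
8! / (3! × 4! × 1!) = 280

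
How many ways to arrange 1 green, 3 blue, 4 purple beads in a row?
8! / (1! × 3! × 4!) = 280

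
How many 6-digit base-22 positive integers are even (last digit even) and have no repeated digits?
Last∈{0,2,4,6,8,10,12,14,16,18,20}. Last=0: 2441880. Last nonzero: 10×20×P(20,4) = 23256000. Total = 25697880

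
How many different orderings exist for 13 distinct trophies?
13! = 6227020800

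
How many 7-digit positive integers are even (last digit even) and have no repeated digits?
Last∈{0,2,4,6,8}. Last=0: 60480. Last nonzero: 4×8×P(8,5) = 215040. Total = 275520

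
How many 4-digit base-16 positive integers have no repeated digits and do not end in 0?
Last digit: 15 nonzero choices. First digit: 14 (nonzero, ≠last). Middle 2: P(14,2) = 182. Total = 38220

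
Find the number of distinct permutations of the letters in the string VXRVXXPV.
8! / (1! × 1! × 3! × 3!) = 1120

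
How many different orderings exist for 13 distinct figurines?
13! = 6227020800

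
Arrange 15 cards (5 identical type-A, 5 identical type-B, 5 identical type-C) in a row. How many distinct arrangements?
15! / (5! × 5! × 5!) = 756756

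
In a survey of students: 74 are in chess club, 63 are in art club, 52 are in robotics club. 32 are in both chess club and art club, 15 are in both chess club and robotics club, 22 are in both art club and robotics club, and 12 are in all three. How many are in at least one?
|A∪B∪C| = 74+63+52-32-15-22+12 = 132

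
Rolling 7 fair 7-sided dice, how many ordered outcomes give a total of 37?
Coefficient of x^37 in (x + x² + ... + x^7)^7. By inclusion-exclusion on dice exceeding 7: Σ_j (-1)^j C(7,j)·C(37-1-7j, 6) = C(7,0)·C(36,6) - C(7,1)·C(29,6) + C(7,2)·C(22,6) - C(7,3)·C(15,6) + C(7,4)·C(8,6) = 1·1947792 - 7·475020 + 21·74613 - 35·5005 + 35·28 = 15330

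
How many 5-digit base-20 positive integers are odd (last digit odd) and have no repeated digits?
Last∈{1,3,5,7,9,11,13,15,17,19}. Last=0: 0. Last nonzero: 10×18×P(18,3) = 881280. Total = 881280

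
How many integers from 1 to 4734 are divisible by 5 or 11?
⌊4734/5⌋ + ⌊4734/11⌋ - ⌊4734/55⌋ = 946 + 430 - 86 = 1290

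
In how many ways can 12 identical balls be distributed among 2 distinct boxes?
C(12+2-1, 2-1) = C(13, 1) = 13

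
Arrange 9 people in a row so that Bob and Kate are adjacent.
Treat as block: (9-1)! × 2! = 40320 × 2 = 80640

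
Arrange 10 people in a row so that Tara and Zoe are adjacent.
Treat as block: (10-1)! × 2! = 362880 × 2 = 725760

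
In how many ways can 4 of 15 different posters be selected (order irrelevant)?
C(15,4) = 15!/(4!×11!) = 1365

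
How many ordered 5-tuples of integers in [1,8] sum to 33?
Coefficient of x^33 in (x + x² + ... + x^8)^5. By inclusion-exclusion on dice exceeding 8: Σ_j (-1)^j C(5,j)·C(33-1-8j, 4) = C(5,0)·C(32,4) - C(5,1)·C(24,4) + C(5,2)·C(16,4) - C(5,3)·C(8,4) = 1·35960 - 5·10626 + 10·1820 - 10·70 = 330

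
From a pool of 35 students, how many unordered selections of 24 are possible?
C(35,24) = 35!/(24!×11!) = 417225900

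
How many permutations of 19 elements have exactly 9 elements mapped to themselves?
Choose the 9 fixed points C(19,9) = 92378, derange the rest: !10 = Σ_{j=0}^{10} (-1)^j·10!/j! = 3628800 - 3628800 + 1814400 - 604800 + 151200 - 30240 + 5040 - 720 + 90 - 10 + 1 = 1334961. Product = 92378 × 1334961 = 123321027258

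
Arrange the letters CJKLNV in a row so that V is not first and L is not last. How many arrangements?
By inclusion-exclusion: 6! - 2×(6-1)! + (6-2)! = 720 - 240 + 24 = 504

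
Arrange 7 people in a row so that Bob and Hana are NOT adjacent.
Total - adjacent = 7! - (7-1)!×2 = 5040 - 1440 = 3600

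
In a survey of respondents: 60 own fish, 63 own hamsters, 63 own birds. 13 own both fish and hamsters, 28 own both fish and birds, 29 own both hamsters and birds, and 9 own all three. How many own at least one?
|A∪B∪C| = 60+63+63-13-28-29+9 = 125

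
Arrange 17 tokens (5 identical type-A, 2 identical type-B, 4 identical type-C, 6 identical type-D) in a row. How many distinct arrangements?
17! / (5! × 2! × 4! × 6!) = 85765680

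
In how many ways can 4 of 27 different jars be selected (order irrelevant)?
C(27,4) = 27!/(4!×23!) = 17550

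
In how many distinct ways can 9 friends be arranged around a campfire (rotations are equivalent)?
Circular: fix one position, arrange the rest. (9-1)! = 40320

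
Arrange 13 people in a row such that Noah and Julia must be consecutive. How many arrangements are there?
Treat the 2 as one block: (13-2+1)! × 2! = 479001600 × 2 = 958003200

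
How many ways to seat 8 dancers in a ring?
Circular: fix one position, arrange the rest. (8-1)! = 5040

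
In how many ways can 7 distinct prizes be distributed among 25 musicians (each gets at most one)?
P(25,7) = 25!/(25-7)! = 2422728000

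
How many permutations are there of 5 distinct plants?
5! = 120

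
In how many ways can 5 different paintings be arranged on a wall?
5! = 120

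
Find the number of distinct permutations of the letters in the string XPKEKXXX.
8! / (4! × 2! × 1! × 1!) = 840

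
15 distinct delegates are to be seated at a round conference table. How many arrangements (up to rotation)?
Circular: fix one position, arrange the rest. (15-1)! = 87178291200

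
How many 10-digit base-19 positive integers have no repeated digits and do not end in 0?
Last digit: 18 nonzero choices. First digit: 17 (nonzero, ≠last). Middle 8: P(17,8) = 980179200. Total = 299934835200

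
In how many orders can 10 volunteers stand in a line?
10! = 3628800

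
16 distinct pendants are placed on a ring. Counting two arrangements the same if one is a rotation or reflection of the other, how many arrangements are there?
(16-1)!/2 = 1307674368000/2 = 653837184000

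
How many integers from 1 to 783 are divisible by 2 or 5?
⌊783/2⌋ + ⌊783/5⌋ - ⌊783/10⌋ = 391 + 156 - 78 = 469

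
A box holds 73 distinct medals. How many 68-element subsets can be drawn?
C(73,68) = 73!/(68!×5!) = 15020334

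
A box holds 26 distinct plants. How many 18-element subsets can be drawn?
C(26,18) = 26!/(18!×8!) = 1562275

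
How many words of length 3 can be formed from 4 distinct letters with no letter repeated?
P(4,3) = 4!/(4-3)! = 24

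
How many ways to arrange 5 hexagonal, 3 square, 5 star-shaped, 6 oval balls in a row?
19! / (5! × 3! × 5! × 6!) = 1955457504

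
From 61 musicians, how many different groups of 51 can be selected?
C(61,51) = 61!/(51!×10!) = 90177170226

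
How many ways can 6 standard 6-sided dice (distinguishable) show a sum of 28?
Coefficient of x^28 in (x + x² + ... + x^6)^6. By inclusion-exclusion on dice exceeding 6: Σ_j (-1)^j C(6,j)·C(28-1-6j, 5) = C(6,0)·C(27,5) - C(6,1)·C(21,5) + C(6,2)·C(15,5) - C(6,3)·C(9,5) = 1·80730 - 6·20349 + 15·3003 - 20·126 = 1161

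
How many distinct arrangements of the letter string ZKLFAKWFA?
9! / (2! × 2! × 1! × 2! × 1! × 1!) = 45360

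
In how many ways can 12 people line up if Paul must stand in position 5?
Fix one position: (12-1)! = 39916800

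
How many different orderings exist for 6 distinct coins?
6! = 720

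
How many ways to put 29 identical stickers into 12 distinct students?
C(29+12-1, 12-1) = C(40, 11) = 2311801440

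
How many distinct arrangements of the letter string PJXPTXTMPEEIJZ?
14! / (3! × 2! × 2! × 2! × 1! × 2! × 1! × 1!) = 908107200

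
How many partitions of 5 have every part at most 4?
Let r_j(i) = number of partitions of i into parts ≤ j, for i = 0..5. r_1(i) = 1 for all i; r_j(i) = r_{j-1}(i) + r_j(i-j). Rows j = 2..4: ≤2: 1 1 2 2 3 3; ≤3: 1 1 2 3 4 5; ≤4: 1 1 2 3 5 6. r_4(5) = 6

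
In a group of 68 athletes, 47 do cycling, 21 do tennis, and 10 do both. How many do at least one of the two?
|A∪B| = |A| + |B| - |A∩B| = 47 + 21 - 10 = 58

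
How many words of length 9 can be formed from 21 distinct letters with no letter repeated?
P(21,9) = 21!/(21-9)! = 106661318400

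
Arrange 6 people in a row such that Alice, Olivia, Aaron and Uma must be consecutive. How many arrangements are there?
Treat the 4 as one block: (6-4+1)! × 4! = 6 × 24 = 144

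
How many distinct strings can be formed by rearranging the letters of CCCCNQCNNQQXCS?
14! / (1! × 1! × 3! × 6! × 3!) = 3363360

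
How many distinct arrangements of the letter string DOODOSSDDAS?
11! / (4! × 3! × 1! × 3!) = 46200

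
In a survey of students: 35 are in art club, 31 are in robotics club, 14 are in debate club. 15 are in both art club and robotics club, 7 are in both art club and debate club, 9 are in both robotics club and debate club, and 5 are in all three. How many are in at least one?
|A∪B∪C| = 35+31+14-15-7-9+5 = 54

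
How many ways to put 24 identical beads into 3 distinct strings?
C(24+3-1, 3-1) = C(26, 2) = 325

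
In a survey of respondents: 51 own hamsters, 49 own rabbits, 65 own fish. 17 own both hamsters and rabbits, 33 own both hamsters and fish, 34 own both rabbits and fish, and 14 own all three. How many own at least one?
|A∪B∪C| = 51+49+65-17-33-34+14 = 95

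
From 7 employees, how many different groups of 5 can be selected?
C(7,5) = 7!/(5!×2!) = 21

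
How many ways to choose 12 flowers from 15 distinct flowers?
C(15,12) = 15!/(12!×3!) = 455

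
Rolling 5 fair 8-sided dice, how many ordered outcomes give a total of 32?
Coefficient of x^32 in (x + x² + ... + x^8)^5. By inclusion-exclusion on dice exceeding 8: Σ_j (-1)^j C(5,j)·C(32-1-8j, 4) = C(5,0)·C(31,4) - C(5,1)·C(23,4) + C(5,2)·C(15,4) - C(5,3)·C(7,4) = 1·31465 - 5·8855 + 10·1365 - 10·35 = 490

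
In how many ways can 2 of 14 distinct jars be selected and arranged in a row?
P(14,2) = 14!/(14-2)! = 182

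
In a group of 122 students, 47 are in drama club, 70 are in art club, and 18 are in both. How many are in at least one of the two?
|A∪B| = |A| + |B| - |A∩B| = 47 + 70 - 18 = 99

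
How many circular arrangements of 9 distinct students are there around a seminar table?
Circular: fix one position, arrange the rest. (9-1)! = 40320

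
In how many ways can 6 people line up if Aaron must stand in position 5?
Fix one position: (6-1)! = 120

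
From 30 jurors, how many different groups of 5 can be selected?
C(30,5) = 30!/(5!×25!) = 142506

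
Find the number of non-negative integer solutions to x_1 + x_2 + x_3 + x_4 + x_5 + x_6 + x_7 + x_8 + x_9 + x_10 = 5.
C(5+10-1, 10-1) = C(14, 9) = 2002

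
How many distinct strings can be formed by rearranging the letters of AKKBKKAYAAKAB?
13! / (5! × 2! × 1! × 5!) = 216216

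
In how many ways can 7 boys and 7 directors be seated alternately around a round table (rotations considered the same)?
Fix one of the boys: (7-1)! ways for the remaining boys, × 7! ways for the directors = 720 × 5040 = 3628800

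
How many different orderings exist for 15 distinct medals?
15! = 1307674368000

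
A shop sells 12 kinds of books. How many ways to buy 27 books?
C(27+12-1, 12-1) = C(38, 11) = 1203322288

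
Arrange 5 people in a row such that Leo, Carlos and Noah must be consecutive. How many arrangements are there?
Treat the 3 as one block: (5-3+1)! × 3! = 6 × 6 = 36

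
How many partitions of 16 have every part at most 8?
Let r_j(i) = number of partitions of i into parts ≤ j, for i = 0..16. r_1(i) = 1 for all i; r_j(i) = r_{j-1}(i) + r_j(i-j). Rows j = 2..8: ≤2: 1 1 2 2 3 3 4 4 5 5 6 6 7 7 8 8 9; ≤3: 1 1 2 3 4 5 7 8 10 12 14 16 19 21 24 27 30; ≤4: 1 1 2 3 5 6 9 11 15 18 23 27 34 39 47 54 64; ≤5: 1 1 2 3 5 7 10 13 18 23 30 37 47 57 70 84 101; ≤6: 1 1 2 3 5 7 11 14 20 26 35 44 58 71 90 110 136; ≤7: 1 1 2 3 5 7 11 15 21 28 38 49 65 82 105 131 164; ≤8: 1 1 2 3 5 7 11 15 22 29 40 52 70 89 116 146 186. r_8(16) = 186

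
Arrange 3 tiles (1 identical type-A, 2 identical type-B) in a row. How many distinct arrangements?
3! / (1! × 2!) = 3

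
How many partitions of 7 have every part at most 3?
Let r_j(i) = number of partitions of i into parts ≤ j, for i = 0..7. r_1(i) = 1 for all i; r_j(i) = r_{j-1}(i) + r_j(i-j). Rows j = 2..3: ≤2: 1 1 2 2 3 3 4 4; ≤3: 1 1 2 3 4 5 7 8. r_3(7) = 8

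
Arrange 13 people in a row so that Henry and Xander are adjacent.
Treat as block: (13-1)! × 2! = 479001600 × 2 = 958003200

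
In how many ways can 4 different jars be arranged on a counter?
4! = 24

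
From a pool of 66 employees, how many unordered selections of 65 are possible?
C(66,65) = 66!/(65!×1!) = 66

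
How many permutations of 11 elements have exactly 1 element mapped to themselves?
Choose the 1 fixed point C(11,1) = 11, derange the rest: !10 = Σ_{j=0}^{10} (-1)^j·10!/j! = 3628800 - 3628800 + 1814400 - 604800 + 151200 - 30240 + 5040 - 720 + 90 - 10 + 1 = 1334961. Product = 11 × 1334961 = 14684571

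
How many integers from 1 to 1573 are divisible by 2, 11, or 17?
⌊1573/2⌋+⌊1573/11⌋+⌊1573/17⌋ - ⌊1573/22⌋-⌊1573/34⌋-⌊1573/187⌋ + ⌊1573/374⌋ = 786+143+92 - 71-46-8 + 4 = 900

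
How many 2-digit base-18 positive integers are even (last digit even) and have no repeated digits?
Last∈{0,2,4,6,8,10,12,14,16}. Last=0: 17. Last nonzero: 8×16×P(16,0) = 128. Total = 145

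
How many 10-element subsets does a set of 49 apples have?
C(49,10) = 49!/(10!×39!) = 8217822536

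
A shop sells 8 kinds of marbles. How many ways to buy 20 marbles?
C(20+8-1, 8-1) = C(27, 7) = 888030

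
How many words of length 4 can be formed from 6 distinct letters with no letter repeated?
P(6,4) = 6!/(6-4)! = 360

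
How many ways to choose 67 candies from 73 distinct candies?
C(73,67) = 73!/(67!×6!) = 170230452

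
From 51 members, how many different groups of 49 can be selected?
C(51,49) = 51!/(49!×2!) = 1275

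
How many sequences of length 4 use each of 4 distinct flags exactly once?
4! = 24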